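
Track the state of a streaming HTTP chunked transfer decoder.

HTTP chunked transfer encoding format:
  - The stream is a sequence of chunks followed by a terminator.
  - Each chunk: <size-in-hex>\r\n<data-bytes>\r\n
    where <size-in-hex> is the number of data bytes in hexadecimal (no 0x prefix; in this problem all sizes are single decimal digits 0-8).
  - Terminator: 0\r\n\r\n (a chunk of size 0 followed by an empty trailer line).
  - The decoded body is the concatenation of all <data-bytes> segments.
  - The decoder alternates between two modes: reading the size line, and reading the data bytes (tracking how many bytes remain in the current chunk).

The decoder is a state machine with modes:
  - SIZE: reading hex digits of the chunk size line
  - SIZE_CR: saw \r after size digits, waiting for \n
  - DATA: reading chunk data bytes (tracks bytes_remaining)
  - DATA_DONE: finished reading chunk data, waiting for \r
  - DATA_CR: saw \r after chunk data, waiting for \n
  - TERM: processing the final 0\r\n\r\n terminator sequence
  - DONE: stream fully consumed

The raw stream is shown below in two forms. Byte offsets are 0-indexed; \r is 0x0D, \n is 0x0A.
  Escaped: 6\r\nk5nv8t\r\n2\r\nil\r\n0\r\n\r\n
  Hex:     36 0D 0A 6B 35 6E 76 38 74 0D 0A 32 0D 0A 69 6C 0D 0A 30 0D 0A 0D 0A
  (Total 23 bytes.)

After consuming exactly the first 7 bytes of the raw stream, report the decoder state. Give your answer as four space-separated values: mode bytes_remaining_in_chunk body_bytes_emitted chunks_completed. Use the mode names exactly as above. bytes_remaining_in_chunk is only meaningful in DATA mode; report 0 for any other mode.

Byte 0 = '6': mode=SIZE remaining=0 emitted=0 chunks_done=0
Byte 1 = 0x0D: mode=SIZE_CR remaining=0 emitted=0 chunks_done=0
Byte 2 = 0x0A: mode=DATA remaining=6 emitted=0 chunks_done=0
Byte 3 = 'k': mode=DATA remaining=5 emitted=1 chunks_done=0
Byte 4 = '5': mode=DATA remaining=4 emitted=2 chunks_done=0
Byte 5 = 'n': mode=DATA remaining=3 emitted=3 chunks_done=0
Byte 6 = 'v': mode=DATA remaining=2 emitted=4 chunks_done=0

Answer: DATA 2 4 0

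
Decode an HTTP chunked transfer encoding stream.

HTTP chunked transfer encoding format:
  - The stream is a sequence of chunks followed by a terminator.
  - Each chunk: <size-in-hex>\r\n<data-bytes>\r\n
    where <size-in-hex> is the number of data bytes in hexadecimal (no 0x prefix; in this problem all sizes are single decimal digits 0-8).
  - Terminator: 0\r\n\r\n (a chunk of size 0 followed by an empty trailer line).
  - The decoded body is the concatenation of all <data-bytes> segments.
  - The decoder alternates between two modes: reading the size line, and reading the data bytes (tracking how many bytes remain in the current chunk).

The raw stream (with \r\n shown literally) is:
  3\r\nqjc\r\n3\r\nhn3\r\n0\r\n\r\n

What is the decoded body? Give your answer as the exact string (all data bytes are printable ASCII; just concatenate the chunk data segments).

Chunk 1: stream[0..1]='3' size=0x3=3, data at stream[3..6]='qjc' -> body[0..3], body so far='qjc'
Chunk 2: stream[8..9]='3' size=0x3=3, data at stream[11..14]='hn3' -> body[3..6], body so far='qjchn3'
Chunk 3: stream[16..17]='0' size=0 (terminator). Final body='qjchn3' (6 bytes)

Answer: qjchn3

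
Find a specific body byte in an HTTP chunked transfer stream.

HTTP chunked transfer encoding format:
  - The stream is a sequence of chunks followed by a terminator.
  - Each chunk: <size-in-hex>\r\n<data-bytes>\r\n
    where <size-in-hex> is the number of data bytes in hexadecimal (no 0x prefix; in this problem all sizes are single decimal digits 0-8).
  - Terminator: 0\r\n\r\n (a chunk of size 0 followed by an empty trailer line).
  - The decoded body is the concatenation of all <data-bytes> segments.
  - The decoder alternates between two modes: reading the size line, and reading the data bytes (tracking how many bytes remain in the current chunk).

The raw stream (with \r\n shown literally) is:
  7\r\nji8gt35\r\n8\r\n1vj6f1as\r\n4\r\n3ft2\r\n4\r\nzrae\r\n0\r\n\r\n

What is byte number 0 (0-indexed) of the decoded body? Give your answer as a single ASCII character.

Answer: j

Derivation:
Chunk 1: stream[0..1]='7' size=0x7=7, data at stream[3..10]='ji8gt35' -> body[0..7], body so far='ji8gt35'
Chunk 2: stream[12..13]='8' size=0x8=8, data at stream[15..23]='1vj6f1as' -> body[7..15], body so far='ji8gt351vj6f1as'
Chunk 3: stream[25..26]='4' size=0x4=4, data at stream[28..32]='3ft2' -> body[15..19], body so far='ji8gt351vj6f1as3ft2'
Chunk 4: stream[34..35]='4' size=0x4=4, data at stream[37..41]='zrae' -> body[19..23], body so far='ji8gt351vj6f1as3ft2zrae'
Chunk 5: stream[43..44]='0' size=0 (terminator). Final body='ji8gt351vj6f1as3ft2zrae' (23 bytes)
Body byte 0 = 'j'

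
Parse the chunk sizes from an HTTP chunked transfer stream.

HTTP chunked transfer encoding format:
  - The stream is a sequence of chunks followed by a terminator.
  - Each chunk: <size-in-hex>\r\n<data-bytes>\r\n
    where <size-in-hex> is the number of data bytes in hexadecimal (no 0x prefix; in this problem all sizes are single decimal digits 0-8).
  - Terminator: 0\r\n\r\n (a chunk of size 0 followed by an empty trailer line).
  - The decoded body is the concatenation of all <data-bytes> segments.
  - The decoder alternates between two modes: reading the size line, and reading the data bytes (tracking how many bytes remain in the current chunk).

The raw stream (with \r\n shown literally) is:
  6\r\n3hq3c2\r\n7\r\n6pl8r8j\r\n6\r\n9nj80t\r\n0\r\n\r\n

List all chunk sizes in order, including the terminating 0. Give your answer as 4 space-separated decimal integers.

Answer: 6 7 6 0

Derivation:
Chunk 1: stream[0..1]='6' size=0x6=6, data at stream[3..9]='3hq3c2' -> body[0..6], body so far='3hq3c2'
Chunk 2: stream[11..12]='7' size=0x7=7, data at stream[14..21]='6pl8r8j' -> body[6..13], body so far='3hq3c26pl8r8j'
Chunk 3: stream[23..24]='6' size=0x6=6, data at stream[26..32]='9nj80t' -> body[13..19], body so far='3hq3c26pl8r8j9nj80t'
Chunk 4: stream[34..35]='0' size=0 (terminator). Final body='3hq3c26pl8r8j9nj80t' (19 bytes)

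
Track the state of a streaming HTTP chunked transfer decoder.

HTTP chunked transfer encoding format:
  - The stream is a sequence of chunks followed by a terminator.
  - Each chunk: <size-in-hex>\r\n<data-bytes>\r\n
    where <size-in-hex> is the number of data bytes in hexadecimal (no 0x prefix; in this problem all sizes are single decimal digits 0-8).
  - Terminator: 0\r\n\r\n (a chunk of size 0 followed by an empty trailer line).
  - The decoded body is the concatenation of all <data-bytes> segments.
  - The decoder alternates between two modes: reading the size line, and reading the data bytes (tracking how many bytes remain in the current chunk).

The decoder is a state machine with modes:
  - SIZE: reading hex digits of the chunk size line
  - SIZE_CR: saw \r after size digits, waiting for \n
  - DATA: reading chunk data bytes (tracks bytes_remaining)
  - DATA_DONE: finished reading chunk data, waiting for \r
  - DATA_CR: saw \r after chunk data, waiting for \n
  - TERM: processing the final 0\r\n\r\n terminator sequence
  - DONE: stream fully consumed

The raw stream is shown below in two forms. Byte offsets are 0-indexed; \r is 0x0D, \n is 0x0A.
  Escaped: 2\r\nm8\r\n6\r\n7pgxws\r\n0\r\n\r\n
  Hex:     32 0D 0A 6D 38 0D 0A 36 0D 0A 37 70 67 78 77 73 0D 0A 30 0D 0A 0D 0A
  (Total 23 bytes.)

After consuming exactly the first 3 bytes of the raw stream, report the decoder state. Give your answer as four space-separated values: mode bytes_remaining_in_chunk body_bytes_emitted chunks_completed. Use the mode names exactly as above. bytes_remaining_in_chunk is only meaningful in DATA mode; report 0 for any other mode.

Byte 0 = '2': mode=SIZE remaining=0 emitted=0 chunks_done=0
Byte 1 = 0x0D: mode=SIZE_CR remaining=0 emitted=0 chunks_done=0
Byte 2 = 0x0A: mode=DATA remaining=2 emitted=0 chunks_done=0

Answer: DATA 2 0 0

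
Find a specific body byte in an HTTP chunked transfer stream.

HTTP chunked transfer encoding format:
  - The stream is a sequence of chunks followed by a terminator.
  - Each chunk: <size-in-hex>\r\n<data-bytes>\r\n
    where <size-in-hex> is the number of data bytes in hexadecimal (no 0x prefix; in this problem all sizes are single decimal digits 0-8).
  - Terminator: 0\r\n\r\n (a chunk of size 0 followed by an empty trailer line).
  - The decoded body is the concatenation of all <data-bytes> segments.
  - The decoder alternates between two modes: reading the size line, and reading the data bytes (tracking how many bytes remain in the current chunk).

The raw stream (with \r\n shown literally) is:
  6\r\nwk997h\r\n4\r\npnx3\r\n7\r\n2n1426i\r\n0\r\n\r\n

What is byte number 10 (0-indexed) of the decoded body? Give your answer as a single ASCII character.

Answer: 2

Derivation:
Chunk 1: stream[0..1]='6' size=0x6=6, data at stream[3..9]='wk997h' -> body[0..6], body so far='wk997h'
Chunk 2: stream[11..12]='4' size=0x4=4, data at stream[14..18]='pnx3' -> body[6..10], body so far='wk997hpnx3'
Chunk 3: stream[20..21]='7' size=0x7=7, data at stream[23..30]='2n1426i' -> body[10..17], body so far='wk997hpnx32n1426i'
Chunk 4: stream[32..33]='0' size=0 (terminator). Final body='wk997hpnx32n1426i' (17 bytes)
Body byte 10 = '2'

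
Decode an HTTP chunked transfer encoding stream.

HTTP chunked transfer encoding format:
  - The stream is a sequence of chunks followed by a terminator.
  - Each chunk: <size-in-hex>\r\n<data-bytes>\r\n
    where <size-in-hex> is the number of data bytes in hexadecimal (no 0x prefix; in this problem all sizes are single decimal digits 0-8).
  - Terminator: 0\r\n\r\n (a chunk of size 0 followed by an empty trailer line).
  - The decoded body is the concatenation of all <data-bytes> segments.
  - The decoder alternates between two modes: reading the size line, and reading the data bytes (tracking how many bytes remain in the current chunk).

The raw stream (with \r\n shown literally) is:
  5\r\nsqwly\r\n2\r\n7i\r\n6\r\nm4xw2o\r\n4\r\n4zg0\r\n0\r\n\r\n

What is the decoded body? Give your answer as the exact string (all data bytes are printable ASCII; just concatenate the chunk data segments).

Answer: sqwly7im4xw2o4zg0

Derivation:
Chunk 1: stream[0..1]='5' size=0x5=5, data at stream[3..8]='sqwly' -> body[0..5], body so far='sqwly'
Chunk 2: stream[10..11]='2' size=0x2=2, data at stream[13..15]='7i' -> body[5..7], body so far='sqwly7i'
Chunk 3: stream[17..18]='6' size=0x6=6, data at stream[20..26]='m4xw2o' -> body[7..13], body so far='sqwly7im4xw2o'
Chunk 4: stream[28..29]='4' size=0x4=4, data at stream[31..35]='4zg0' -> body[13..17], body so far='sqwly7im4xw2o4zg0'
Chunk 5: stream[37..38]='0' size=0 (terminator). Final body='sqwly7im4xw2o4zg0' (17 bytes)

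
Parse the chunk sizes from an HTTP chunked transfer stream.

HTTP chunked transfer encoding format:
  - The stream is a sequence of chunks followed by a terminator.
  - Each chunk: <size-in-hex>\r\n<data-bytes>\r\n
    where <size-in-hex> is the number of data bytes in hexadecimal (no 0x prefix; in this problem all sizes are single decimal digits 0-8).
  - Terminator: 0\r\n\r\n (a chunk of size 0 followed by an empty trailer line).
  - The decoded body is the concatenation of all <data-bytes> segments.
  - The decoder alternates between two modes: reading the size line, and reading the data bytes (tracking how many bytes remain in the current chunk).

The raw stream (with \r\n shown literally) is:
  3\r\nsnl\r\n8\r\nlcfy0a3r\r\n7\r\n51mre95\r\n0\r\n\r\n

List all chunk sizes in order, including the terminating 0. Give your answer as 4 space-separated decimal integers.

Chunk 1: stream[0..1]='3' size=0x3=3, data at stream[3..6]='snl' -> body[0..3], body so far='snl'
Chunk 2: stream[8..9]='8' size=0x8=8, data at stream[11..19]='lcfy0a3r' -> body[3..11], body so far='snllcfy0a3r'
Chunk 3: stream[21..22]='7' size=0x7=7, data at stream[24..31]='51mre95' -> body[11..18], body so far='snllcfy0a3r51mre95'
Chunk 4: stream[33..34]='0' size=0 (terminator). Final body='snllcfy0a3r51mre95' (18 bytes)

Answer: 3 8 7 0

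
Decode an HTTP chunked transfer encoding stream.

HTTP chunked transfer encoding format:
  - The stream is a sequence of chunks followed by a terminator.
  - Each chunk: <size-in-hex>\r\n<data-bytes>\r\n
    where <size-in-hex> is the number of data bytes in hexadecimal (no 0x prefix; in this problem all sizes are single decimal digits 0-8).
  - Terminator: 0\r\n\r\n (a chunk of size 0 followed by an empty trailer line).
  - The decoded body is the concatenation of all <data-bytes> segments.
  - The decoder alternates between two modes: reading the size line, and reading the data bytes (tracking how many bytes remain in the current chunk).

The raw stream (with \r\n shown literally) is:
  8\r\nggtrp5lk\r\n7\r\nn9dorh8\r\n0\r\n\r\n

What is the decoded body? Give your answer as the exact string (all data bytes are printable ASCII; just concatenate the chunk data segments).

Answer: ggtrp5lkn9dorh8

Derivation:
Chunk 1: stream[0..1]='8' size=0x8=8, data at stream[3..11]='ggtrp5lk' -> body[0..8], body so far='ggtrp5lk'
Chunk 2: stream[13..14]='7' size=0x7=7, data at stream[16..23]='n9dorh8' -> body[8..15], body so far='ggtrp5lkn9dorh8'
Chunk 3: stream[25..26]='0' size=0 (terminator). Final body='ggtrp5lkn9dorh8' (15 bytes)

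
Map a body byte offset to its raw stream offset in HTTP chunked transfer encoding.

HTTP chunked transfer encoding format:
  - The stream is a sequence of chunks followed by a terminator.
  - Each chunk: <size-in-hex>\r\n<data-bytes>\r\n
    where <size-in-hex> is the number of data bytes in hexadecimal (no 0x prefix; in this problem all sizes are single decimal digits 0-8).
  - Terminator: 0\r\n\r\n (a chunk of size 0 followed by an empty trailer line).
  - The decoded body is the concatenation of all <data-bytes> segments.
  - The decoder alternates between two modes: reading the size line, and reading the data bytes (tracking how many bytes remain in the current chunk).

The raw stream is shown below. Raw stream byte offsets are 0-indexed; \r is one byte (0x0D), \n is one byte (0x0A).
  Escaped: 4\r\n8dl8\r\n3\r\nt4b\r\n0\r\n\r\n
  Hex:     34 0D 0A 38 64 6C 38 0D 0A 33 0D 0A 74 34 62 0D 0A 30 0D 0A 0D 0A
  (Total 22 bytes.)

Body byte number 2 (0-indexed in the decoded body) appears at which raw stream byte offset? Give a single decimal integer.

Chunk 1: stream[0..1]='4' size=0x4=4, data at stream[3..7]='8dl8' -> body[0..4], body so far='8dl8'
Chunk 2: stream[9..10]='3' size=0x3=3, data at stream[12..15]='t4b' -> body[4..7], body so far='8dl8t4b'
Chunk 3: stream[17..18]='0' size=0 (terminator). Final body='8dl8t4b' (7 bytes)
Body byte 2 at stream offset 5

Answer: 5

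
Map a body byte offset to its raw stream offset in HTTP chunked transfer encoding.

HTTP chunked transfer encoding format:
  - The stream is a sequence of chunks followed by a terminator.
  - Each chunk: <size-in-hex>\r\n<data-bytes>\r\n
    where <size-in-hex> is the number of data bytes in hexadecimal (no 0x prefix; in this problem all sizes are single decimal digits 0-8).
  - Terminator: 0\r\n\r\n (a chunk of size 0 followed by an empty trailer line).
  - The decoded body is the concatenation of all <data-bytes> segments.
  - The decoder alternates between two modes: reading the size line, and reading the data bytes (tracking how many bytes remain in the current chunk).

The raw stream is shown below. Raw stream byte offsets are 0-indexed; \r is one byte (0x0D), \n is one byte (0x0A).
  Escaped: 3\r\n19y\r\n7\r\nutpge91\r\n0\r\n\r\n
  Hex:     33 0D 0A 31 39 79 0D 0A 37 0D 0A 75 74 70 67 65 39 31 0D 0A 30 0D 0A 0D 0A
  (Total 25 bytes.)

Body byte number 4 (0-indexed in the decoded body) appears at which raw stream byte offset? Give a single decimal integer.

Answer: 12

Derivation:
Chunk 1: stream[0..1]='3' size=0x3=3, data at stream[3..6]='19y' -> body[0..3], body so far='19y'
Chunk 2: stream[8..9]='7' size=0x7=7, data at stream[11..18]='utpge91' -> body[3..10], body so far='19yutpge91'
Chunk 3: stream[20..21]='0' size=0 (terminator). Final body='19yutpge91' (10 bytes)
Body byte 4 at stream offset 12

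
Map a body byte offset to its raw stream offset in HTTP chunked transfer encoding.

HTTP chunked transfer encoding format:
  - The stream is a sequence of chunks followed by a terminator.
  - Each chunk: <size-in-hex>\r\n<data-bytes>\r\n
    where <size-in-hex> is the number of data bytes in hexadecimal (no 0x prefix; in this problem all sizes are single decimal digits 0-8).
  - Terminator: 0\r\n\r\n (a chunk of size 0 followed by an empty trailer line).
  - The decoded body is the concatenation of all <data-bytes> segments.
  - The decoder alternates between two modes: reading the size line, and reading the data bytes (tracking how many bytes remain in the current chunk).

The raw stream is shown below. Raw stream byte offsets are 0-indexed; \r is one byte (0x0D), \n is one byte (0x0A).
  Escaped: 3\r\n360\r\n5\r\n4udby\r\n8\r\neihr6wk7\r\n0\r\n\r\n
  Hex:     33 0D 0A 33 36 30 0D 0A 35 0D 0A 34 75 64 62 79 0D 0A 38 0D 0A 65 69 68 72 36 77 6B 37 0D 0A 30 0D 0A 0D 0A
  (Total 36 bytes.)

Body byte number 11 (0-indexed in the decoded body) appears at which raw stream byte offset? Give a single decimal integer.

Answer: 24

Derivation:
Chunk 1: stream[0..1]='3' size=0x3=3, data at stream[3..6]='360' -> body[0..3], body so far='360'
Chunk 2: stream[8..9]='5' size=0x5=5, data at stream[11..16]='4udby' -> body[3..8], body so far='3604udby'
Chunk 3: stream[18..19]='8' size=0x8=8, data at stream[21..29]='eihr6wk7' -> body[8..16], body so far='3604udbyeihr6wk7'
Chunk 4: stream[31..32]='0' size=0 (terminator). Final body='3604udbyeihr6wk7' (16 bytes)
Body byte 11 at stream offset 24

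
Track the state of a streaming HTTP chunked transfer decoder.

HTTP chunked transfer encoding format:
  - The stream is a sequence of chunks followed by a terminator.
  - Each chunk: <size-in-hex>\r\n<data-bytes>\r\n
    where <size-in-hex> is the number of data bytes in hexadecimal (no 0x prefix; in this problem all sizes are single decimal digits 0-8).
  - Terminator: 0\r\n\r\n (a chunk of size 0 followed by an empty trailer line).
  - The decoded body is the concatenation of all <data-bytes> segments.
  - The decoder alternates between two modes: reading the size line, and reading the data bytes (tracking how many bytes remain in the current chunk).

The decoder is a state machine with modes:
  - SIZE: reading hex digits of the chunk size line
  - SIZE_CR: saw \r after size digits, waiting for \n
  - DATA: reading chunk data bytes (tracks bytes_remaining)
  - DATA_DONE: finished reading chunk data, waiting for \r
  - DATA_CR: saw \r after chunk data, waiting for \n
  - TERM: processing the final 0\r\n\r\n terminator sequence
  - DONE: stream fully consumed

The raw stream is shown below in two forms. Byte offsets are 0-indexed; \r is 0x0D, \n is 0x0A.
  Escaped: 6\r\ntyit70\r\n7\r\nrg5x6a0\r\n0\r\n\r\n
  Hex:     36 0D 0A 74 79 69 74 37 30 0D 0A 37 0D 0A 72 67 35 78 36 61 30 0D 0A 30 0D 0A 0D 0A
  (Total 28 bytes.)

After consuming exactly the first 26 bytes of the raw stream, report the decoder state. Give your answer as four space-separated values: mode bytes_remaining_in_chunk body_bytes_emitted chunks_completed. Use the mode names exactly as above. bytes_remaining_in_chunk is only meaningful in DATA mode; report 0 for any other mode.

Byte 0 = '6': mode=SIZE remaining=0 emitted=0 chunks_done=0
Byte 1 = 0x0D: mode=SIZE_CR remaining=0 emitted=0 chunks_done=0
Byte 2 = 0x0A: mode=DATA remaining=6 emitted=0 chunks_done=0
Byte 3 = 't': mode=DATA remaining=5 emitted=1 chunks_done=0
Byte 4 = 'y': mode=DATA remaining=4 emitted=2 chunks_done=0
Byte 5 = 'i': mode=DATA remaining=3 emitted=3 chunks_done=0
Byte 6 = 't': mode=DATA remaining=2 emitted=4 chunks_done=0
Byte 7 = '7': mode=DATA remaining=1 emitted=5 chunks_done=0
Byte 8 = '0': mode=DATA_DONE remaining=0 emitted=6 chunks_done=0
Byte 9 = 0x0D: mode=DATA_CR remaining=0 emitted=6 chunks_done=0
Byte 10 = 0x0A: mode=SIZE remaining=0 emitted=6 chunks_done=1
Byte 11 = '7': mode=SIZE remaining=0 emitted=6 chunks_done=1
Byte 12 = 0x0D: mode=SIZE_CR remaining=0 emitted=6 chunks_done=1
Byte 13 = 0x0A: mode=DATA remaining=7 emitted=6 chunks_done=1
Byte 14 = 'r': mode=DATA remaining=6 emitted=7 chunks_done=1
Byte 15 = 'g': mode=DATA remaining=5 emitted=8 chunks_done=1
Byte 16 = '5': mode=DATA remaining=4 emitted=9 chunks_done=1
Byte 17 = 'x': mode=DATA remaining=3 emitted=10 chunks_done=1
Byte 18 = '6': mode=DATA remaining=2 emitted=11 chunks_done=1
Byte 19 = 'a': mode=DATA remaining=1 emitted=12 chunks_done=1
Byte 20 = '0': mode=DATA_DONE remaining=0 emitted=13 chunks_done=1
Byte 21 = 0x0D: mode=DATA_CR remaining=0 emitted=13 chunks_done=1
Byte 22 = 0x0A: mode=SIZE remaining=0 emitted=13 chunks_done=2
Byte 23 = '0': mode=SIZE remaining=0 emitted=13 chunks_done=2
Byte 24 = 0x0D: mode=SIZE_CR remaining=0 emitted=13 chunks_done=2
Byte 25 = 0x0A: mode=TERM remaining=0 emitted=13 chunks_done=2

Answer: TERM 0 13 2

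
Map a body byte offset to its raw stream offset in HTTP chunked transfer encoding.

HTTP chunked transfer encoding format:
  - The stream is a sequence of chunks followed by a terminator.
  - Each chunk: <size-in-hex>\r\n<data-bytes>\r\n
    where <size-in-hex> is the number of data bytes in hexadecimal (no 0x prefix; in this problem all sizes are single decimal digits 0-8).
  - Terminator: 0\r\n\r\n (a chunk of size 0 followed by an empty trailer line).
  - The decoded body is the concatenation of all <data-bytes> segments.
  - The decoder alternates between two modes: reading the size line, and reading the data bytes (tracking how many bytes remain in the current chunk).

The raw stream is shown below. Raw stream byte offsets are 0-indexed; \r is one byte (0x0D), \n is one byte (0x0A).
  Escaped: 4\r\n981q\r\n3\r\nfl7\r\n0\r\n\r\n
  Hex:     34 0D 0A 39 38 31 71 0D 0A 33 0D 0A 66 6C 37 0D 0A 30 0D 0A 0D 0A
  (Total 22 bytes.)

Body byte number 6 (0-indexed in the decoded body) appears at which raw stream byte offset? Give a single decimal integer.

Chunk 1: stream[0..1]='4' size=0x4=4, data at stream[3..7]='981q' -> body[0..4], body so far='981q'
Chunk 2: stream[9..10]='3' size=0x3=3, data at stream[12..15]='fl7' -> body[4..7], body so far='981qfl7'
Chunk 3: stream[17..18]='0' size=0 (terminator). Final body='981qfl7' (7 bytes)
Body byte 6 at stream offset 14

Answer: 14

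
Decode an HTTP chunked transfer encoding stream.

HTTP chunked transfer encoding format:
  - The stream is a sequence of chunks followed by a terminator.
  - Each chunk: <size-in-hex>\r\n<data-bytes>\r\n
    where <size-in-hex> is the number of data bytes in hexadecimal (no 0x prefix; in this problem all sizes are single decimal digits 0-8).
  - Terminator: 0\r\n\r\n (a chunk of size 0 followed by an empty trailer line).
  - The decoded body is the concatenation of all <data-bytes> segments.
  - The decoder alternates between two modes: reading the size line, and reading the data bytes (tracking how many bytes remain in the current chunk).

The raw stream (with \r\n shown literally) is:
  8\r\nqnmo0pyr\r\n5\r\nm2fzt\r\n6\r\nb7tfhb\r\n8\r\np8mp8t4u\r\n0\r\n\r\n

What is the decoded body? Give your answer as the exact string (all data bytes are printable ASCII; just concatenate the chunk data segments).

Chunk 1: stream[0..1]='8' size=0x8=8, data at stream[3..11]='qnmo0pyr' -> body[0..8], body so far='qnmo0pyr'
Chunk 2: stream[13..14]='5' size=0x5=5, data at stream[16..21]='m2fzt' -> body[8..13], body so far='qnmo0pyrm2fzt'
Chunk 3: stream[23..24]='6' size=0x6=6, data at stream[26..32]='b7tfhb' -> body[13..19], body so far='qnmo0pyrm2fztb7tfhb'
Chunk 4: stream[34..35]='8' size=0x8=8, data at stream[37..45]='p8mp8t4u' -> body[19..27], body so far='qnmo0pyrm2fztb7tfhbp8mp8t4u'
Chunk 5: stream[47..48]='0' size=0 (terminator). Final body='qnmo0pyrm2fztb7tfhbp8mp8t4u' (27 bytes)

Answer: qnmo0pyrm2fztb7tfhbp8mp8t4u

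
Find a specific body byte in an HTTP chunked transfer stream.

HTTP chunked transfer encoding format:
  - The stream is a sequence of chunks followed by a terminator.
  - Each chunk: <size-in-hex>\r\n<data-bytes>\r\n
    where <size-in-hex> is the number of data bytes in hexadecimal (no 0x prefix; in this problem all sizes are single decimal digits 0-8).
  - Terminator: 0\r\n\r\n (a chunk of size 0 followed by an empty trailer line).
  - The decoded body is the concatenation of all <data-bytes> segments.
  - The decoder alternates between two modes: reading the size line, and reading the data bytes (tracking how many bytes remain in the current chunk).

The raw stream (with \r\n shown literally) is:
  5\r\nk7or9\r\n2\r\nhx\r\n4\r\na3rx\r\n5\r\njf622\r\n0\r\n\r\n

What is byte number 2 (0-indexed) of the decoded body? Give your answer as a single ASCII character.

Answer: o

Derivation:
Chunk 1: stream[0..1]='5' size=0x5=5, data at stream[3..8]='k7or9' -> body[0..5], body so far='k7or9'
Chunk 2: stream[10..11]='2' size=0x2=2, data at stream[13..15]='hx' -> body[5..7], body so far='k7or9hx'
Chunk 3: stream[17..18]='4' size=0x4=4, data at stream[20..24]='a3rx' -> body[7..11], body so far='k7or9hxa3rx'
Chunk 4: stream[26..27]='5' size=0x5=5, data at stream[29..34]='jf622' -> body[11..16], body so far='k7or9hxa3rxjf622'
Chunk 5: stream[36..37]='0' size=0 (terminator). Final body='k7or9hxa3rxjf622' (16 bytes)
Body byte 2 = 'o'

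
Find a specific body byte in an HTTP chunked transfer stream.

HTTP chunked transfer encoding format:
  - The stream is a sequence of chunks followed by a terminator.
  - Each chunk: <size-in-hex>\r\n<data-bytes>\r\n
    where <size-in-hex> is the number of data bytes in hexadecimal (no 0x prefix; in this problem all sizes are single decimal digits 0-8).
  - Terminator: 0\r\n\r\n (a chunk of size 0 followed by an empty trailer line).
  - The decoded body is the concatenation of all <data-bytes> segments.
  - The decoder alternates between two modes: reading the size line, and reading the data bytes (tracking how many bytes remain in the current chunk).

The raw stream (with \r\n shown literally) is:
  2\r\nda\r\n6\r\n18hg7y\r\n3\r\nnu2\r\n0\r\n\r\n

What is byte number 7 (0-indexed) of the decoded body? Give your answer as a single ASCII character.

Chunk 1: stream[0..1]='2' size=0x2=2, data at stream[3..5]='da' -> body[0..2], body so far='da'
Chunk 2: stream[7..8]='6' size=0x6=6, data at stream[10..16]='18hg7y' -> body[2..8], body so far='da18hg7y'
Chunk 3: stream[18..19]='3' size=0x3=3, data at stream[21..24]='nu2' -> body[8..11], body so far='da18hg7ynu2'
Chunk 4: stream[26..27]='0' size=0 (terminator). Final body='da18hg7ynu2' (11 bytes)
Body byte 7 = 'y'

Answer: y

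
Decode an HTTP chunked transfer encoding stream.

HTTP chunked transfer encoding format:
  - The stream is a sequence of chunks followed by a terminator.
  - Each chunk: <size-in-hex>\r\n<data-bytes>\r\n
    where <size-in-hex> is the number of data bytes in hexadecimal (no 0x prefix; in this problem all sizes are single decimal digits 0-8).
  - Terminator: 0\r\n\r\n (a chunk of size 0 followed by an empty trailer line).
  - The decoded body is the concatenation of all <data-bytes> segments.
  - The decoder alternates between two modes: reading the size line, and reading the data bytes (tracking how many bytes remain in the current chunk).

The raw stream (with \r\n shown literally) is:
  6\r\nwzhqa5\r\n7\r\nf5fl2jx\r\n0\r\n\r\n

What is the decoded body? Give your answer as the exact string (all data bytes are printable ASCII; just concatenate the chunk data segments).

Answer: wzhqa5f5fl2jx

Derivation:
Chunk 1: stream[0..1]='6' size=0x6=6, data at stream[3..9]='wzhqa5' -> body[0..6], body so far='wzhqa5'
Chunk 2: stream[11..12]='7' size=0x7=7, data at stream[14..21]='f5fl2jx' -> body[6..13], body so far='wzhqa5f5fl2jx'
Chunk 3: stream[23..24]='0' size=0 (terminator). Final body='wzhqa5f5fl2jx' (13 bytes)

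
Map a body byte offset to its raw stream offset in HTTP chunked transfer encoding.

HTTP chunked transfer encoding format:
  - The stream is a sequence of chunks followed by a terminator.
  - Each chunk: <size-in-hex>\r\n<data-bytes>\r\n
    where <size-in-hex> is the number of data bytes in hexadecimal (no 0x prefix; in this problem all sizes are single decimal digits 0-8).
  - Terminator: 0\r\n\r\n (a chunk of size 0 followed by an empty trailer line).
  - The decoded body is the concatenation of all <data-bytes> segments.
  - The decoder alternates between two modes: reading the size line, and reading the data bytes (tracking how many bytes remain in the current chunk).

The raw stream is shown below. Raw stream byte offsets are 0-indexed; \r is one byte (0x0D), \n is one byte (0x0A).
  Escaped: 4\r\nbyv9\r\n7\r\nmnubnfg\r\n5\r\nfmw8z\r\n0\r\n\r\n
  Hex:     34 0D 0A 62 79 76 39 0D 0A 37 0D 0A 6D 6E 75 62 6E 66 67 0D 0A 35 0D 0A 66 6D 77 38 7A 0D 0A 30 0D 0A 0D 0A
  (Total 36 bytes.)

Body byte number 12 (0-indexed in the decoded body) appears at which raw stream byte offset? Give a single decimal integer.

Chunk 1: stream[0..1]='4' size=0x4=4, data at stream[3..7]='byv9' -> body[0..4], body so far='byv9'
Chunk 2: stream[9..10]='7' size=0x7=7, data at stream[12..19]='mnubnfg' -> body[4..11], body so far='byv9mnubnfg'
Chunk 3: stream[21..22]='5' size=0x5=5, data at stream[24..29]='fmw8z' -> body[11..16], body so far='byv9mnubnfgfmw8z'
Chunk 4: stream[31..32]='0' size=0 (terminator). Final body='byv9mnubnfgfmw8z' (16 bytes)
Body byte 12 at stream offset 25

Answer: 25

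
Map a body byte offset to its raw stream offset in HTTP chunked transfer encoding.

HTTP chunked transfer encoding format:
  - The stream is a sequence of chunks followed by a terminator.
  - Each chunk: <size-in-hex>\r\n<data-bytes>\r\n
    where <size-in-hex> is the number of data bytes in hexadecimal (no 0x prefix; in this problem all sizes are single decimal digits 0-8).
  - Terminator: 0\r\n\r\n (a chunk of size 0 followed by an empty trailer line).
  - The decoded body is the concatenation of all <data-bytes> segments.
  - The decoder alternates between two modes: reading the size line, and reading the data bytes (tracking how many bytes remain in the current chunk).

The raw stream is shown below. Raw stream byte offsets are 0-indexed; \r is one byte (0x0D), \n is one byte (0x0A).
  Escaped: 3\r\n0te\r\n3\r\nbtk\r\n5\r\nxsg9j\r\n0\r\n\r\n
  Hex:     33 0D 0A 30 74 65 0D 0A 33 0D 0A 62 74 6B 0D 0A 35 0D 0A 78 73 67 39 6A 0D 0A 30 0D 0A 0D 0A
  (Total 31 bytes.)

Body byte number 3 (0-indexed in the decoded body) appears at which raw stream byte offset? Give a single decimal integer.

Answer: 11

Derivation:
Chunk 1: stream[0..1]='3' size=0x3=3, data at stream[3..6]='0te' -> body[0..3], body so far='0te'
Chunk 2: stream[8..9]='3' size=0x3=3, data at stream[11..14]='btk' -> body[3..6], body so far='0tebtk'
Chunk 3: stream[16..17]='5' size=0x5=5, data at stream[19..24]='xsg9j' -> body[6..11], body so far='0tebtkxsg9j'
Chunk 4: stream[26..27]='0' size=0 (terminator). Final body='0tebtkxsg9j' (11 bytes)
Body byte 3 at stream offset 11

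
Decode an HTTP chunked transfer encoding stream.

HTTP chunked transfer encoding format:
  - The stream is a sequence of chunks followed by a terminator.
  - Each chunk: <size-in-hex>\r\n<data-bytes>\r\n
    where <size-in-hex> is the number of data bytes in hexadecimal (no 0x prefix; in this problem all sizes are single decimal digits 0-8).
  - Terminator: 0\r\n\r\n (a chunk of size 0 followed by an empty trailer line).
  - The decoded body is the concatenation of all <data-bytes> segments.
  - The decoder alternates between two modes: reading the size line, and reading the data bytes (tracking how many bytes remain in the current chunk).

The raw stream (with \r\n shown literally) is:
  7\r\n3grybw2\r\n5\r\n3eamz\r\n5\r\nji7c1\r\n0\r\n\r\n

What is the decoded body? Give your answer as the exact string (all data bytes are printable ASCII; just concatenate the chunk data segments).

Answer: 3grybw23eamzji7c1

Derivation:
Chunk 1: stream[0..1]='7' size=0x7=7, data at stream[3..10]='3grybw2' -> body[0..7], body so far='3grybw2'
Chunk 2: stream[12..13]='5' size=0x5=5, data at stream[15..20]='3eamz' -> body[7..12], body so far='3grybw23eamz'
Chunk 3: stream[22..23]='5' size=0x5=5, data at stream[25..30]='ji7c1' -> body[12..17], body so far='3grybw23eamzji7c1'
Chunk 4: stream[32..33]='0' size=0 (terminator). Final body='3grybw23eamzji7c1' (17 bytes)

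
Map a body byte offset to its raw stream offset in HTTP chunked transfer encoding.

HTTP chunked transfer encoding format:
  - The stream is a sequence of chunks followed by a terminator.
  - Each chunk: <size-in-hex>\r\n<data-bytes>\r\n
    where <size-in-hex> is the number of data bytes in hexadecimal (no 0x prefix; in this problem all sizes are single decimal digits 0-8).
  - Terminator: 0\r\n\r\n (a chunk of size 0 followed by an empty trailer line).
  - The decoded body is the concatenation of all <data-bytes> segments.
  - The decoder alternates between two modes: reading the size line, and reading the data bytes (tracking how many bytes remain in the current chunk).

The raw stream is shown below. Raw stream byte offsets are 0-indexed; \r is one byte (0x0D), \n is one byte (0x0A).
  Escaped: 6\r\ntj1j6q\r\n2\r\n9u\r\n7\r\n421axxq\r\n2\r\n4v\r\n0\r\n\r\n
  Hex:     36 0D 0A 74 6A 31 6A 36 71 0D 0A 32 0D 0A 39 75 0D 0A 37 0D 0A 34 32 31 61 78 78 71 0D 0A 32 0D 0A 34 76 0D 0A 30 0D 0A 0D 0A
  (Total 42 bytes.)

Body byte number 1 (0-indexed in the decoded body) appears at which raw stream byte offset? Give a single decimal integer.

Answer: 4

Derivation:
Chunk 1: stream[0..1]='6' size=0x6=6, data at stream[3..9]='tj1j6q' -> body[0..6], body so far='tj1j6q'
Chunk 2: stream[11..12]='2' size=0x2=2, data at stream[14..16]='9u' -> body[6..8], body so far='tj1j6q9u'
Chunk 3: stream[18..19]='7' size=0x7=7, data at stream[21..28]='421axxq' -> body[8..15], body so far='tj1j6q9u421axxq'
Chunk 4: stream[30..31]='2' size=0x2=2, data at stream[33..35]='4v' -> body[15..17], body so far='tj1j6q9u421axxq4v'
Chunk 5: stream[37..38]='0' size=0 (terminator). Final body='tj1j6q9u421axxq4v' (17 bytes)
Body byte 1 at stream offset 4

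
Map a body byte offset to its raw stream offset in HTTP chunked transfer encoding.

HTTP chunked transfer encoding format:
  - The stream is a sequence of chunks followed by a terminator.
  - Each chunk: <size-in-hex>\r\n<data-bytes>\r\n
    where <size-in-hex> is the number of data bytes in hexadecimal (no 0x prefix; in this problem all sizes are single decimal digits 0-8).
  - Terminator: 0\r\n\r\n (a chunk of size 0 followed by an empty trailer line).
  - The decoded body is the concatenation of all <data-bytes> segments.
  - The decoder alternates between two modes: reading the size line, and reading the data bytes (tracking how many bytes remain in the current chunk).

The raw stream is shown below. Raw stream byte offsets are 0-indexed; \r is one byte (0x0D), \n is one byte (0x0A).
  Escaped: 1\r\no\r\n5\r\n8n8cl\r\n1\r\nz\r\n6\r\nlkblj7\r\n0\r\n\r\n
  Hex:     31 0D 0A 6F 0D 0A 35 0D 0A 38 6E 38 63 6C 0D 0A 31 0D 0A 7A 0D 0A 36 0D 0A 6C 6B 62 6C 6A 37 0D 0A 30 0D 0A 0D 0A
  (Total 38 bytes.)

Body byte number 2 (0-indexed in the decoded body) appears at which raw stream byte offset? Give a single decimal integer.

Answer: 10

Derivation:
Chunk 1: stream[0..1]='1' size=0x1=1, data at stream[3..4]='o' -> body[0..1], body so far='o'
Chunk 2: stream[6..7]='5' size=0x5=5, data at stream[9..14]='8n8cl' -> body[1..6], body so far='o8n8cl'
Chunk 3: stream[16..17]='1' size=0x1=1, data at stream[19..20]='z' -> body[6..7], body so far='o8n8clz'
Chunk 4: stream[22..23]='6' size=0x6=6, data at stream[25..31]='lkblj7' -> body[7..13], body so far='o8n8clzlkblj7'
Chunk 5: stream[33..34]='0' size=0 (terminator). Final body='o8n8clzlkblj7' (13 bytes)
Body byte 2 at stream offset 10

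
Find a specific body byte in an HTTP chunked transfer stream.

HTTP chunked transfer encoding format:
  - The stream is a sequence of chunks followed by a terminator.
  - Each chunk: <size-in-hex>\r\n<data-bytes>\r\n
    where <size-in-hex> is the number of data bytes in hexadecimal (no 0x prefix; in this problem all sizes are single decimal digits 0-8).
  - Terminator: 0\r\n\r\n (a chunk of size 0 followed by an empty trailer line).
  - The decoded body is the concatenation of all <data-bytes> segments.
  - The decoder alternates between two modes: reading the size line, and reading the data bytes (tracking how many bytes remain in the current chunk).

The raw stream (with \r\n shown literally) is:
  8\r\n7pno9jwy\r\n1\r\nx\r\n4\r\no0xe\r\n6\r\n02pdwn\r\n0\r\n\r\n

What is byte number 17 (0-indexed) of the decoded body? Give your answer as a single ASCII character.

Answer: w

Derivation:
Chunk 1: stream[0..1]='8' size=0x8=8, data at stream[3..11]='7pno9jwy' -> body[0..8], body so far='7pno9jwy'
Chunk 2: stream[13..14]='1' size=0x1=1, data at stream[16..17]='x' -> body[8..9], body so far='7pno9jwyx'
Chunk 3: stream[19..20]='4' size=0x4=4, data at stream[22..26]='o0xe' -> body[9..13], body so far='7pno9jwyxo0xe'
Chunk 4: stream[28..29]='6' size=0x6=6, data at stream[31..37]='02pdwn' -> body[13..19], body so far='7pno9jwyxo0xe02pdwn'
Chunk 5: stream[39..40]='0' size=0 (terminator). Final body='7pno9jwyxo0xe02pdwn' (19 bytes)
Body byte 17 = 'w'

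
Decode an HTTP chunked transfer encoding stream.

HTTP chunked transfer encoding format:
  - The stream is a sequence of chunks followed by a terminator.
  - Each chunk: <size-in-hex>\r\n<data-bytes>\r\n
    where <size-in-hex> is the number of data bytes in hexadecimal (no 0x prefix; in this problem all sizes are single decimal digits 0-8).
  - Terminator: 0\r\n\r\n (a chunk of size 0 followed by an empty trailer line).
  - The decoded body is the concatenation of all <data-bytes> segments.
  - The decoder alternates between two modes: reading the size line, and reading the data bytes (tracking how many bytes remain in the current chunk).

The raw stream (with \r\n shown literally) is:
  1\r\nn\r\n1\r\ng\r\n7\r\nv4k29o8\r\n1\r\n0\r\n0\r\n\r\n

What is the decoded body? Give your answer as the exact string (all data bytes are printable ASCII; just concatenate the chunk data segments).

Chunk 1: stream[0..1]='1' size=0x1=1, data at stream[3..4]='n' -> body[0..1], body so far='n'
Chunk 2: stream[6..7]='1' size=0x1=1, data at stream[9..10]='g' -> body[1..2], body so far='ng'
Chunk 3: stream[12..13]='7' size=0x7=7, data at stream[15..22]='v4k29o8' -> body[2..9], body so far='ngv4k29o8'
Chunk 4: stream[24..25]='1' size=0x1=1, data at stream[27..28]='0' -> body[9..10], body so far='ngv4k29o80'
Chunk 5: stream[30..31]='0' size=0 (terminator). Final body='ngv4k29o80' (10 bytes)

Answer: ngv4k29o80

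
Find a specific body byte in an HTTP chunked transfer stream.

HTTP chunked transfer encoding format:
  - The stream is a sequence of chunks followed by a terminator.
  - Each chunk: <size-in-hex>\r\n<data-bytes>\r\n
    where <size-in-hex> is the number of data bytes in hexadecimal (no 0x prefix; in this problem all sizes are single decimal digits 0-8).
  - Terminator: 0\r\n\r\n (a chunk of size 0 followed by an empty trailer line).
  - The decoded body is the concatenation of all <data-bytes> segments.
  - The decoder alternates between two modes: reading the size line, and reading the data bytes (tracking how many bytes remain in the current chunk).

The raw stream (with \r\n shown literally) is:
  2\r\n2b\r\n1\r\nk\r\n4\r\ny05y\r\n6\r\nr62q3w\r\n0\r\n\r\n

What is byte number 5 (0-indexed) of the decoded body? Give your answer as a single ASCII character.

Answer: 5

Derivation:
Chunk 1: stream[0..1]='2' size=0x2=2, data at stream[3..5]='2b' -> body[0..2], body so far='2b'
Chunk 2: stream[7..8]='1' size=0x1=1, data at stream[10..11]='k' -> body[2..3], body so far='2bk'
Chunk 3: stream[13..14]='4' size=0x4=4, data at stream[16..20]='y05y' -> body[3..7], body so far='2bky05y'
Chunk 4: stream[22..23]='6' size=0x6=6, data at stream[25..31]='r62q3w' -> body[7..13], body so far='2bky05yr62q3w'
Chunk 5: stream[33..34]='0' size=0 (terminator). Final body='2bky05yr62q3w' (13 bytes)
Body byte 5 = '5'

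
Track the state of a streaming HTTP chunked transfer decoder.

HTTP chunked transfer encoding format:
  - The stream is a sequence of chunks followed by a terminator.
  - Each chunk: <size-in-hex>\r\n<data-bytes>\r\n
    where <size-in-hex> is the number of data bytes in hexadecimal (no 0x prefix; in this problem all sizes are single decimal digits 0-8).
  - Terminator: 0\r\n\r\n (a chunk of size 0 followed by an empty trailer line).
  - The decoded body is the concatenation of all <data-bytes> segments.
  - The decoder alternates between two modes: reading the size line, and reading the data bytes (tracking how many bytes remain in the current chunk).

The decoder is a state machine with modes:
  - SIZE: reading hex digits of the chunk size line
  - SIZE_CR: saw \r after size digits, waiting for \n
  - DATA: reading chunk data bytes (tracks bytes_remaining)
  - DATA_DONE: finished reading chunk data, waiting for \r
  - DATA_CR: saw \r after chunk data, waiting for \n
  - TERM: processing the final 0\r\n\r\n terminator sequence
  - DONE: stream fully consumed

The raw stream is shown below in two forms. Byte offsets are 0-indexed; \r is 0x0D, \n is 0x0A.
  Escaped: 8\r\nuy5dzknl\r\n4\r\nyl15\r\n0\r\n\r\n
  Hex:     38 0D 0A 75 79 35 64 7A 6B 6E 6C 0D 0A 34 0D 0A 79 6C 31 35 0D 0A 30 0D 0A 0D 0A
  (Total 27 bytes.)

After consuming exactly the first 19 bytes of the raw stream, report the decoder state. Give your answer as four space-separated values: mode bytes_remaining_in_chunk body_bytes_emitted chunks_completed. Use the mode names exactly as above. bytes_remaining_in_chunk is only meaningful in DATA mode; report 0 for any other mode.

Answer: DATA 1 11 1

Derivation:
Byte 0 = '8': mode=SIZE remaining=0 emitted=0 chunks_done=0
Byte 1 = 0x0D: mode=SIZE_CR remaining=0 emitted=0 chunks_done=0
Byte 2 = 0x0A: mode=DATA remaining=8 emitted=0 chunks_done=0
Byte 3 = 'u': mode=DATA remaining=7 emitted=1 chunks_done=0
Byte 4 = 'y': mode=DATA remaining=6 emitted=2 chunks_done=0
Byte 5 = '5': mode=DATA remaining=5 emitted=3 chunks_done=0
Byte 6 = 'd': mode=DATA remaining=4 emitted=4 chunks_done=0
Byte 7 = 'z': mode=DATA remaining=3 emitted=5 chunks_done=0
Byte 8 = 'k': mode=DATA remaining=2 emitted=6 chunks_done=0
Byte 9 = 'n': mode=DATA remaining=1 emitted=7 chunks_done=0
Byte 10 = 'l': mode=DATA_DONE remaining=0 emitted=8 chunks_done=0
Byte 11 = 0x0D: mode=DATA_CR remaining=0 emitted=8 chunks_done=0
Byte 12 = 0x0A: mode=SIZE remaining=0 emitted=8 chunks_done=1
Byte 13 = '4': mode=SIZE remaining=0 emitted=8 chunks_done=1
Byte 14 = 0x0D: mode=SIZE_CR remaining=0 emitted=8 chunks_done=1
Byte 15 = 0x0A: mode=DATA remaining=4 emitted=8 chunks_done=1
Byte 16 = 'y': mode=DATA remaining=3 emitted=9 chunks_done=1
Byte 17 = 'l': mode=DATA remaining=2 emitted=10 chunks_done=1
Byte 18 = '1': mode=DATA remaining=1 emitted=11 chunks_done=1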